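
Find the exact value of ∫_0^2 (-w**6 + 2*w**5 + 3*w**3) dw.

316/21

By the power rule, an antiderivative is F(w) = -w**7/7 + w**6/3 + 3*w**4/4.
Then F(2) - F(0) = (316/21) - (0) = 316/21.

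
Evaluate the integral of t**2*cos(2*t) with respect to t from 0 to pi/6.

Integrate by parts twice (u = t^2, dv = cos(2*t) dt).
An antiderivative is F(t) = t**2*sin(2*t)/2 + t*cos(2*t)/2 - sin(2*t)/4.
Then F(pi/6) - F(0) = (-sqrt(3)/8 + sqrt(3)*pi**2/144 + pi/24) - (0) = -sqrt(3)/8 + sqrt(3)*pi**2/144 + pi/24.

-sqrt(3)/8 + sqrt(3)*pi**2/144 + pi/24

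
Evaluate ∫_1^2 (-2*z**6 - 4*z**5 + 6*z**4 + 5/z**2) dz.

-2701/70

By the power rule, an antiderivative is F(z) = -2*z**7/7 - 2*z**6/3 + 6*z**5/5 - 5/z.
Then F(2) - F(1) = (-9101/210) - (-499/105) = -2701/70.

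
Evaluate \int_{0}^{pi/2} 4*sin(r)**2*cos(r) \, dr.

4/3

Let u = sin(r), so du = cos(r) dr. When r = 0, u = 0; when r = pi/2, u = 1.
The integral becomes 4·∫ u**2 du from 0 to 1, with antiderivative 4*u**3/3.
Back in r: F(r) = 4*sin(r)**3/3.
Then F(pi/2) - F(0) = (4/3) - (0) = 4/3.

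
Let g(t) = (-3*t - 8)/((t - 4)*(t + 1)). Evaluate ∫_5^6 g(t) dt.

log(7/96)

Factor the denominator: t**2 - 3*t - 4 = (t + 1)(t - 4).
Partial fractions: (-3*t - 8)/((t - 4)*(t + 1)) = 1/(t + 1) - 4/(t - 4).
An antiderivative is F(t) = -4*log(t - 4) + log(t + 1).
Then F(6) - F(5) = (log(7/16)) - (log(6)) = log(7/96).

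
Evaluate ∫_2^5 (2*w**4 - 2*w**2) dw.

5796/5

By the power rule, an antiderivative is F(w) = 2*w**5/5 - 2*w**3/3.
Then F(5) - F(2) = (3500/3) - (112/15) = 5796/5.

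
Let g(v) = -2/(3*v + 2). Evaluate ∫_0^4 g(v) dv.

An antiderivative is F(v) = -2*log(3*v + 2)/3.
Then F(4) - F(0) = (-2*log(14)/3) - (-2*log(2)/3) = -2*log(7)/3.

-2*log(7)/3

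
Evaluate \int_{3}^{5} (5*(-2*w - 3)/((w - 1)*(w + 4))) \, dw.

-10*log(3) - 5*log(2) + 5*log(7)

Factor the denominator: w**2 + 3*w - 4 = (w + 4)(w - 1).
Partial fractions: 5*(-2*w - 3)/((w - 1)*(w + 4)) = -5/(w + 4) - 5/(w - 1).
An antiderivative is F(w) = -5*log(w - 1) - 5*log(w + 4).
Then F(5) - F(3) = (-10*log(3) - 10*log(2)) - (-5*log(7) - 5*log(2)) = -10*log(3) - 5*log(2) + 5*log(7).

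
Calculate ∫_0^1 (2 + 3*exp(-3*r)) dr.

An antiderivative is F(r) = 2*r - exp(-3*r).
Then F(1) - F(0) = (2 - exp(-3)) - (-1) = 3 - exp(-3).

3 - exp(-3)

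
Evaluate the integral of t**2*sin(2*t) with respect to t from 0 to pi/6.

-1/8 - pi**2/144 + sqrt(3)*pi/24

Integrate by parts twice (u = t^2, dv = sin(2*t) dt).
An antiderivative is F(t) = -t**2*cos(2*t)/2 + t*sin(2*t)/2 + cos(2*t)/4.
Then F(pi/6) - F(0) = (-pi**2/144 + 1/8 + sqrt(3)*pi/24) - (1/4) = -1/8 - pi**2/144 + sqrt(3)*pi/24.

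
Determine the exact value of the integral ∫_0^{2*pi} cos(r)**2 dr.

pi

Use the identity cos^2(r) = (1 + cos(2*r))/2.
An antiderivative is F(r) = r/2 + sin(2*r)/4.
Then F(2*pi) - F(0) = (pi) - (0) = pi.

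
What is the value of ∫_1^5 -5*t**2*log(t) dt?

Integrate by parts once (u = ln t, dv = -5*t**2 dt).
An antiderivative is F(t) = -5*t**3*(3*log(t) - 1)/9.
Then F(5) - F(1) = (625/9 - 625*log(5)/3) - (5/9) = 620/9 - 625*log(5)/3.

620/9 - 625*log(5)/3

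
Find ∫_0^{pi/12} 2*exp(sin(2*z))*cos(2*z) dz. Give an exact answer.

Let u = sin(2*z), so du = 2*cos(2*z) dz. When z = 0, u = 0; when z = pi/12, u = 1/2.
The integral becomes ∫ exp(u) du from 0 to 1/2, with antiderivative exp(u).
Back in z: F(z) = exp(sin(2*z)).
Then F(pi/12) - F(0) = (exp(1/2)) - (1) = -1 + exp(1/2).

-1 + exp(1/2)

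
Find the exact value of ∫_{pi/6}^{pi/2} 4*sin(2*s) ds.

3

An antiderivative is F(s) = -2*cos(2*s).
Then F(pi/2) - F(pi/6) = (2) - (-1) = 3.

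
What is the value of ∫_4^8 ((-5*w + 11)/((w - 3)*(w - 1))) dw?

-3*log(7) - 2*log(5) + 3*log(3)

Factor the denominator: w**2 - 4*w + 3 = (w - 1)(w - 3).
Partial fractions: (-5*w + 11)/((w - 3)*(w - 1)) = -3/(w - 1) - 2/(w - 3).
An antiderivative is F(w) = -2*log(w - 3) - 3*log(w - 1).
Then F(8) - F(4) = (-3*log(7) - 2*log(5)) - (-log(27)) = -3*log(7) - 2*log(5) + 3*log(3).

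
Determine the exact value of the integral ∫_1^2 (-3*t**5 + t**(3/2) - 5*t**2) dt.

By the power rule, an antiderivative is F(t) = -t**6/2 + 2*t**(5/2)/5 - 5*t**3/3.
Then F(2) - F(1) = (-136/3 + 8*sqrt(2)/5) - (-53/30) = -1307/30 + 8*sqrt(2)/5.

-1307/30 + 8*sqrt(2)/5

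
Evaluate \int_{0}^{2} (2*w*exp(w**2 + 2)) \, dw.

Let u = w**2 + 2, so du = 2*w dw. When w = 0, u = 2; when w = 2, u = 6.
The integral becomes ∫ exp(u) du from 2 to 6, with antiderivative exp(u).
Back in w: F(w) = exp(w**2 + 2).
Then F(2) - F(0) = (exp(6)) - (exp(2)) = -exp(2) + exp(6).

-exp(2) + exp(6)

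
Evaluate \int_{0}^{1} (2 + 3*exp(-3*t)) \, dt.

3 - exp(-3)

An antiderivative is F(t) = 2*t - exp(-3*t).
Then F(1) - F(0) = (2 - exp(-3)) - (-1) = 3 - exp(-3).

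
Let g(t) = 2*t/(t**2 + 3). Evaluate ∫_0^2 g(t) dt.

log(7/3)

Let u = t**2 + 3, so du = 2*t dt. When t = 0, u = 3; when t = 2, u = 7.
The integral becomes ∫ 1/u du from 3 to 7, with antiderivative log(u).
Back in t: F(t) = log(t**2 + 3).
Then F(2) - F(0) = (log(7)) - (log(3)) = log(7/3).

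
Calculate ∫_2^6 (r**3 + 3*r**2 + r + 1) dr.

548

By the power rule, an antiderivative is F(r) = r**4/4 + r**3 + r**2/2 + r.
Then F(6) - F(2) = (564) - (16) = 548.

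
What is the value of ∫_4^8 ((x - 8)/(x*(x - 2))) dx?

log(16/27)

Factor the denominator: x**2 - 2*x = x(x - 2).
Partial fractions: (x - 8)/(x*(x - 2)) = 4/x - 3/(x - 2).
An antiderivative is F(x) = 4*log(x) - 3*log(x - 2).
Then F(8) - F(4) = (-3*log(3) + 9*log(2)) - (log(32)) = log(16/27).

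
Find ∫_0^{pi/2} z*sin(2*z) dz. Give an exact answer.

Integrate by parts once (u = z, dv = sin(2*z) dz).
An antiderivative is F(z) = -z*cos(2*z)/2 + sin(2*z)/4.
Then F(pi/2) - F(0) = (pi/4) - (0) = pi/4.

pi/4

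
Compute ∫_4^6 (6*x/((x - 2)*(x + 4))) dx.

-6*log(2) + 4*log(5)

Factor the denominator: x**2 + 2*x - 8 = (x + 4)(x - 2).
Partial fractions: 6*x/((x - 2)*(x + 4)) = 4/(x + 4) + 2/(x - 2).
An antiderivative is F(x) = 2*log(x - 2) + 4*log(x + 4).
Then F(6) - F(4) = (8*log(2) + 4*log(5)) - (14*log(2)) = -6*log(2) + 4*log(5).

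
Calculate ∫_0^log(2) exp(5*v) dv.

Let u = exp(v), so du = exp(v) dv. When v = 0, u = 1; when v = log(2), u = 2.
The integral becomes ∫ u**4 du from 1 to 2, with antiderivative u**5/5.
Back in v: F(v) = exp(5*v)/5.
Then F(log(2)) - F(0) = (32/5) - (1/5) = 31/5.

31/5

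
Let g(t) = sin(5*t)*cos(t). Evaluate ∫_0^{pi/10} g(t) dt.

7/32 - sqrt(5)/96

Use the identity sin(5*t)cos(t) = [sin(6*t) + sin(4*t)]/2.
An antiderivative is F(t) = -cos(4*t)/8 - cos(6*t)/12.
Then F(pi/10) - F(0) = (1/96 - sqrt(5)/96) - (-5/24) = 7/32 - sqrt(5)/96.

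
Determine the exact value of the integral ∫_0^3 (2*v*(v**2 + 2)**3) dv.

Let u = v**2 + 2, so du = 2*v dv. When v = 0, u = 2; when v = 3, u = 11.
The integral becomes ∫ u**3 du from 2 to 11, with antiderivative u**4/4.
Back in v: F(v) = (v**2 + 2)**4/4.
Then F(3) - F(0) = (14641/4) - (4) = 14625/4.

14625/4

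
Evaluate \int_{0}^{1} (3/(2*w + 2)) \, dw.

An antiderivative is F(w) = 3*log(2*w + 2)/2.
Then F(1) - F(0) = (log(8)) - (3*log(2)/2) = 3*log(2)/2.

3*log(2)/2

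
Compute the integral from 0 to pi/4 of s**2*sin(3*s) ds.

-2/27 - sqrt(2)/27 + sqrt(2)*pi/36 + sqrt(2)*pi**2/96

Integrate by parts twice (u = s^2, dv = sin(3*s) ds).
An antiderivative is F(s) = -s**2*cos(3*s)/3 + 2*s*sin(3*s)/9 + 2*cos(3*s)/27.
Then F(pi/4) - F(0) = (sqrt(2)*(-32 + 24*pi + 9*pi**2)/864) - (2/27) = -2/27 - sqrt(2)/27 + sqrt(2)*pi/36 + sqrt(2)*pi**2/96.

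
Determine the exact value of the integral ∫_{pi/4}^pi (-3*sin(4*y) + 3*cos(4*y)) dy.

An antiderivative is F(y) = 3*sin(4*y)/4 + 3*cos(4*y)/4.
Then F(pi) - F(pi/4) = (3/4) - (-3/4) = 3/2.

3/2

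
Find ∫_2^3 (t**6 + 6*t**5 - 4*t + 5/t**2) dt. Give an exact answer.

39899/42

By the power rule, an antiderivative is F(t) = t**7/7 + t**6 - 2*t**2 - 5/t.
Then F(3) - F(2) = (21457/21) - (1005/14) = 39899/42.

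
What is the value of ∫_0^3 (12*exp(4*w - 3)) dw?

-(3 - 3*exp(12))*exp(-3)

Let u = 4*w - 3, so du = 4 dw. When w = 0, u = -3; when w = 3, u = 9.
The integral becomes 3·∫ exp(u) du from -3 to 9, with antiderivative 3*exp(u).
Back in w: F(w) = 3*exp(4*w - 3).
Then F(3) - F(0) = (3*exp(9)) - (3*exp(-3)) = -(3 - 3*exp(12))*exp(-3).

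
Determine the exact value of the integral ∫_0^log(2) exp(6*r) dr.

Let u = exp(r), so du = exp(r) dr. When r = 0, u = 1; when r = log(2), u = 2.
The integral becomes ∫ u**5 du from 1 to 2, with antiderivative u**6/6.
Back in r: F(r) = exp(6*r)/6.
Then F(log(2)) - F(0) = (32/3) - (1/6) = 21/2.

21/2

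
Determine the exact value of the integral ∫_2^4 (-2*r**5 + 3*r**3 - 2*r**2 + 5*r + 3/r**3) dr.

By the power rule, an antiderivative is F(r) = -r**6/3 + 3*r**4/4 - 2*r**3/3 + 5*r**2/2 - 3/(2*r**2).
Then F(4) - F(2) = (-37635/32) - (-121/24) = -112421/96.

-112421/96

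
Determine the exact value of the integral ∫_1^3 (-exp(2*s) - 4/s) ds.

An antiderivative is F(s) = -exp(2*s)/2 - 4*log(s).
Then F(3) - F(1) = (-exp(6)/2 - log(81)) - (-exp(2)/2) = -exp(6)/2 - log(81) + exp(2)/2.

-exp(6)/2 - log(81) + exp(2)/2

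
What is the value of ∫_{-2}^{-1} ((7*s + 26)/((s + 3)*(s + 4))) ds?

log(72)

Factor the denominator: s**2 + 7*s + 12 = (s + 4)(s + 3).
Partial fractions: (7*s + 26)/((s + 3)*(s + 4)) = 2/(s + 4) + 5/(s + 3).
An antiderivative is F(s) = 5*log(s + 3) + 2*log(s + 4).
Then F(-1) - F(-2) = (2*log(3) + 5*log(2)) - (log(4)) = log(72).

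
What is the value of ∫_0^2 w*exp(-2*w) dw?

Integrate by parts once (u = w, dv = exp(-2*w) dw).
An antiderivative is F(w) = (-2*w - 1)*exp(-2*w)/4.
Then F(2) - F(0) = (-5*exp(-4)/4) - (-1/4) = (-5 + exp(4))*exp(-4)/4.

(-5 + exp(4))*exp(-4)/4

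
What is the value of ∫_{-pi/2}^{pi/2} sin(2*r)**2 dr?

Use the identity sin^2(2*r) = (1 - cos(4*r))/2.
An antiderivative is F(r) = r/2 - sin(4*r)/8.
Then F(pi/2) - F(-pi/2) = (pi/4) - (-pi/4) = pi/2.

pi/2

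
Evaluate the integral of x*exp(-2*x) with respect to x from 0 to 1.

Integrate by parts once (u = x, dv = exp(-2*x) dx).
An antiderivative is F(x) = (-2*x - 1)*exp(-2*x)/4.
Then F(1) - F(0) = (-3*exp(-2)/4) - (-1/4) = (-3 + exp(2))*exp(-2)/4.

(-3 + exp(2))*exp(-2)/4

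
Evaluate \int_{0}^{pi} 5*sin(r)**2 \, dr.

Use the identity sin^2(r) = (1 - cos(2*r))/2.
An antiderivative is F(r) = 5*r/2 - 5*sin(2*r)/4.
Then F(pi) - F(0) = (5*pi/2) - (0) = 5*pi/2.

5*pi/2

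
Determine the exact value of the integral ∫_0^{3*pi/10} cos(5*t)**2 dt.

3*pi/20

Use the identity cos^2(5*t) = (1 + cos(10*t))/2.
An antiderivative is F(t) = t/2 + sin(10*t)/20.
Then F(3*pi/10) - F(0) = (3*pi/20) - (0) = 3*pi/20.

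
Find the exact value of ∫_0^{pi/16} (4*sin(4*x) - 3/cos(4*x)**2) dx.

1/4 - sqrt(2)/2

An antiderivative is F(x) = -cos(4*x) - 3*tan(4*x)/4.
Then F(pi/16) - F(0) = (-3/4 - sqrt(2)/2) - (-1) = 1/4 - sqrt(2)/2.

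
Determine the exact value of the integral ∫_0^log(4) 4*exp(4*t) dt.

Let u = exp(t), so du = exp(t) dt. When t = 0, u = 1; when t = log(4), u = 4.
The integral becomes 4·∫ u**3 du from 1 to 4, with antiderivative u**4.
Back in t: F(t) = exp(4*t).
Then F(log(4)) - F(0) = (256) - (1) = 255.

255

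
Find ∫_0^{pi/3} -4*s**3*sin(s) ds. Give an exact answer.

Integrate by parts 3 times (u = s^3, dv = -4*sin(s) ds).
An antiderivative is F(s) = 4*s**3*cos(s) - 12*s**2*sin(s) - 24*s*cos(s) + 24*sin(s).
Then F(pi/3) - F(0) = (-4*pi - 2*sqrt(3)*pi**2/3 + 2*pi**3/27 + 12*sqrt(3)) - (0) = -4*pi - 2*sqrt(3)*pi**2/3 + 2*pi**3/27 + 12*sqrt(3).

-4*pi - 2*sqrt(3)*pi**2/3 + 2*pi**3/27 + 12*sqrt(3)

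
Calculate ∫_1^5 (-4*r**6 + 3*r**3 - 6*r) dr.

By the power rule, an antiderivative is F(r) = -4*r**7/7 + 3*r**4/4 - 3*r**2.
Then F(5) - F(1) = (-1238975/28) - (-79/28) = -309724/7.

-309724/7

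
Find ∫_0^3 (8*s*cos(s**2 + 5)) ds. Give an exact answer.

Let u = s**2 + 5, so du = 2*s ds. When s = 0, u = 5; when s = 3, u = 14.
The integral becomes 4·∫ cos(u) du from 5 to 14, with antiderivative 4*sin(u).
Back in s: F(s) = 4*sin(s**2 + 5).
Then F(3) - F(0) = (4*sin(14)) - (4*sin(5)) = -4*sin(5) + 4*sin(14).

-4*sin(5) + 4*sin(14)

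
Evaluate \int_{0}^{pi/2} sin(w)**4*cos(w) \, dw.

Let u = sin(w), so du = cos(w) dw. When w = 0, u = 0; when w = pi/2, u = 1.
The integral becomes ∫ u**4 du from 0 to 1, with antiderivative u**5/5.
Back in w: F(w) = sin(w)**5/5.
Then F(pi/2) - F(0) = (1/5) - (0) = 1/5.

1/5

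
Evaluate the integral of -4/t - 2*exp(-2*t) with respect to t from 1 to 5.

An antiderivative is F(t) = -4*log(t) + exp(-2*t).
Then F(5) - F(1) = (-4*log(5) + exp(-10)) - (exp(-2)) = -4*log(5) - exp(-2) + exp(-10).

-4*log(5) - exp(-2) + exp(-10)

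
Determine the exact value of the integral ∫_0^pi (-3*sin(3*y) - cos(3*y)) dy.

An antiderivative is F(y) = -sin(3*y)/3 + cos(3*y).
Then F(pi) - F(0) = (-1) - (1) = -2.

-2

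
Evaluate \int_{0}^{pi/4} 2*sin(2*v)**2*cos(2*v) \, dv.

Let u = sin(2*v), so du = 2*cos(2*v) dv. When v = 0, u = 0; when v = pi/4, u = 1.
The integral becomes ∫ u**2 du from 0 to 1, with antiderivative u**3/3.
Back in v: F(v) = sin(2*v)**3/3.
Then F(pi/4) - F(0) = (1/3) - (0) = 1/3.

1/3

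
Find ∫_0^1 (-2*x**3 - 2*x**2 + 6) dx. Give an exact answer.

29/6

By the power rule, an antiderivative is F(x) = -x**4/2 - 2*x**3/3 + 6*x.
Then F(1) - F(0) = (29/6) - (0) = 29/6.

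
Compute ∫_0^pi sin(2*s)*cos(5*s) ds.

Use the identity sin(2*s)cos(5*s) = [sin(7*s) + sin(-3*s)]/2.
An antiderivative is F(s) = cos(3*s)/6 - cos(7*s)/14.
Then F(pi) - F(0) = (-2/21) - (2/21) = -4/21.

-4/21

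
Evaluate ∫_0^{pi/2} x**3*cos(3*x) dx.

Integrate by parts 3 times (u = x^3, dv = cos(3*x) dx).
An antiderivative is F(x) = x**3*sin(3*x)/3 + x**2*cos(3*x)/3 - 2*x*sin(3*x)/9 - 2*cos(3*x)/27.
Then F(pi/2) - F(0) = (-pi**3/24 + pi/9) - (-2/27) = -pi**3/24 + 2/27 + pi/9.

-pi**3/24 + 2/27 + pi/9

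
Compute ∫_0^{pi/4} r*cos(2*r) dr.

-1/4 + pi/8

Integrate by parts once (u = r, dv = cos(2*r) dr).
An antiderivative is F(r) = r*sin(2*r)/2 + cos(2*r)/4.
Then F(pi/4) - F(0) = (pi/8) - (1/4) = -1/4 + pi/8.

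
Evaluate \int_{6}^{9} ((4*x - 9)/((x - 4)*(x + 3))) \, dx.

-3*log(3) + log(5) + 5*log(2)

Factor the denominator: x**2 - x - 12 = (x + 3)(x - 4).
Partial fractions: (4*x - 9)/((x - 4)*(x + 3)) = 3/(x + 3) + 1/(x - 4).
An antiderivative is F(x) = log(x - 4) + 3*log(x + 3).
Then F(9) - F(6) = (log(5) + 3*log(3) + 6*log(2)) - (log(2) + 6*log(3)) = -3*log(3) + log(5) + 5*log(2).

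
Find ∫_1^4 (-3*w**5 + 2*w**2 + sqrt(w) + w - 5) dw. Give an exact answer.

-6025/3

By the power rule, an antiderivative is F(w) = -w**6/2 + 2*w**(3/2)/3 + 2*w**3/3 + w**2/2 - 5*w.
Then F(4) - F(1) = (-2012) - (-11/3) = -6025/3.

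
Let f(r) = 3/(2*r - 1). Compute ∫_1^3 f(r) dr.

3*log(5)/2

An antiderivative is F(r) = 3*log(2*r - 1)/2.
Then F(3) - F(1) = (3*log(5)/2) - (0) = 3*log(5)/2.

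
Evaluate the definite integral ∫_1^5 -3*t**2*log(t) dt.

Integrate by parts once (u = ln t, dv = -3*t**2 dt).
An antiderivative is F(t) = -t**3*(3*log(t) - 1)/3.
Then F(5) - F(1) = (125/3 - 125*log(5)) - (1/3) = 124/3 - 125*log(5).

124/3 - 125*log(5)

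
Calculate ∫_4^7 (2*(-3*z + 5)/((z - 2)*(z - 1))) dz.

Factor the denominator: z**2 - 3*z + 2 = (z - 1)(z - 2).
Partial fractions: 2*(-3*z + 5)/((z - 2)*(z - 1)) = -4/(z - 1) - 2/(z - 2).
An antiderivative is F(z) = -2*log(z - 2) - 4*log(z - 1).
Then F(7) - F(4) = (-4*log(3) - 2*log(5) - 4*log(2)) - (-4*log(3) - 2*log(2)) = -log(100).

-log(100)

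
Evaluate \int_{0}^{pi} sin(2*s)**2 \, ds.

Use the identity sin^2(2*s) = (1 - cos(4*s))/2.
An antiderivative is F(s) = s/2 - sin(4*s)/8.
Then F(pi) - F(0) = (pi/2) - (0) = pi/2.

pi/2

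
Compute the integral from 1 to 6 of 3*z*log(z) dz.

-105/4 + 54*log(2) + 54*log(3)

Integrate by parts once (u = ln z, dv = 3*z dz).
An antiderivative is F(z) = 3*z**2*(2*log(z) - 1)/4.
Then F(6) - F(1) = (-27 + 54*log(2) + 54*log(3)) - (-3/4) = -105/4 + 54*log(2) + 54*log(3).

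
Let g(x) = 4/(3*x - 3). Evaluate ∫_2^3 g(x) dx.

4*log(2)/3

An antiderivative is F(x) = 4*log(3*x - 3)/3.
Then F(3) - F(2) = (4*log(6)/3) - (4*log(3)/3) = 4*log(2)/3.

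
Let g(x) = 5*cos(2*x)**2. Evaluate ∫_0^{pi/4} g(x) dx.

Use the identity cos^2(2*x) = (1 + cos(4*x))/2.
An antiderivative is F(x) = 5*x/2 + 5*sin(4*x)/8.
Then F(pi/4) - F(0) = (5*pi/8) - (0) = 5*pi/8.

5*pi/8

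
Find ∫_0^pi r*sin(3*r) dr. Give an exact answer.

pi/3

Integrate by parts once (u = r, dv = sin(3*r) dr).
An antiderivative is F(r) = -r*cos(3*r)/3 + sin(3*r)/9.
Then F(pi) - F(0) = (pi/3) - (0) = pi/3.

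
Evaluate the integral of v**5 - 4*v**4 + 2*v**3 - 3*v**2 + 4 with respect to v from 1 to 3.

By the power rule, an antiderivative is F(v) = v**6/6 - 4*v**5/5 + v**4/2 - v**3 + 4*v.
Then F(3) - F(1) = (-237/5) - (43/15) = -754/15.

-754/15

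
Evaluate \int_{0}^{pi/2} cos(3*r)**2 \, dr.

pi/4

Use the identity cos^2(3*r) = (1 + cos(6*r))/2.
An antiderivative is F(r) = r/2 + sin(6*r)/12.
Then F(pi/2) - F(0) = (pi/4) - (0) = pi/4.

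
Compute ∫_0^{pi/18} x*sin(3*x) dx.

Integrate by parts once (u = x, dv = sin(3*x) dx).
An antiderivative is F(x) = -x*cos(3*x)/3 + sin(3*x)/9.
Then F(pi/18) - F(0) = (-sqrt(3)*pi/108 + 1/18) - (0) = -sqrt(3)*pi/108 + 1/18.

-sqrt(3)*pi/108 + 1/18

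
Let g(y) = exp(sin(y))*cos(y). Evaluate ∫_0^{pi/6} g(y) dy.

-1 + exp(1/2)

Let u = sin(y), so du = cos(y) dy. When y = 0, u = 0; when y = pi/6, u = 1/2.
The integral becomes ∫ exp(u) du from 0 to 1/2, with antiderivative exp(u).
Back in y: F(y) = exp(sin(y)).
Then F(pi/6) - F(0) = (exp(1/2)) - (1) = -1 + exp(1/2).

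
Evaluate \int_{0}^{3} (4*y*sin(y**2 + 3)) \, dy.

Let u = y**2 + 3, so du = 2*y dy. When y = 0, u = 3; when y = 3, u = 12.
The integral becomes 2·∫ sin(u) du from 3 to 12, with antiderivative -2*cos(u).
Back in y: F(y) = -2*cos(y**2 + 3).
Then F(3) - F(0) = (-2*cos(12)) - (-2*cos(3)) = 2*cos(3) - 2*cos(12).

2*cos(3) - 2*cos(12)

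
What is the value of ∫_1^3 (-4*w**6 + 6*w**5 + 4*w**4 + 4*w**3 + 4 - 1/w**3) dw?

By the power rule, an antiderivative is F(w) = -4*w**7/7 + w**6 + 4*w**5/5 + w**4 + 4*w + 1/(2*w**2).
Then F(3) - F(1) = (-146953/630) - (471/70) = -75596/315.

-75596/315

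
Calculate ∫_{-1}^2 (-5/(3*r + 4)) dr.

An antiderivative is F(r) = -5*log(3*r + 4)/3.
Then F(2) - F(-1) = (-5*log(10)/3) - (0) = -5*log(10)/3.

-5*log(10)/3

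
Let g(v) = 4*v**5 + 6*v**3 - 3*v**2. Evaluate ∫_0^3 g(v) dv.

1161/2

By the power rule, an antiderivative is F(v) = 2*v**6/3 + 3*v**4/2 - v**3.
Then F(3) - F(0) = (1161/2) - (0) = 1161/2.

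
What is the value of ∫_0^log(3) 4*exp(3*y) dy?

104/3

Let u = exp(y), so du = exp(y) dy. When y = 0, u = 1; when y = log(3), u = 3.
The integral becomes 4·∫ u**2 du from 1 to 3, with antiderivative 4*u**3/3.
Back in y: F(y) = 4*exp(3*y)/3.
Then F(log(3)) - F(0) = (36) - (4/3) = 104/3.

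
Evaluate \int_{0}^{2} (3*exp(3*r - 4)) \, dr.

Let u = 3*r - 4, so du = 3 dr. When r = 0, u = -4; when r = 2, u = 2.
The integral becomes ∫ exp(u) du from -4 to 2, with antiderivative exp(u).
Back in r: F(r) = exp(3*r - 4).
Then F(2) - F(0) = (exp(2)) - (exp(-4)) = -(1 - exp(6))*exp(-4).

-(1 - exp(6))*exp(-4)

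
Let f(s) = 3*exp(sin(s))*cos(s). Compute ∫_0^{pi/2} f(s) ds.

Let u = sin(s), so du = cos(s) ds. When s = 0, u = 0; when s = pi/2, u = 1.
The integral becomes 3·∫ exp(u) du from 0 to 1, with antiderivative 3*exp(u).
Back in s: F(s) = 3*exp(sin(s)).
Then F(pi/2) - F(0) = (3*E) - (3) = -3 + 3*E.

-3 + 3*E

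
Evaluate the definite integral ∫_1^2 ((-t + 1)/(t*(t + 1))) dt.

Factor the denominator: t**2 + t = (t + 1)t.
Partial fractions: (-t + 1)/(t*(t + 1)) = -2/(t + 1) + 1/t.
An antiderivative is F(t) = log(t) - 2*log(t + 1).
Then F(2) - F(1) = (log(2/9)) - (-log(4)) = log(8/9).

log(8/9)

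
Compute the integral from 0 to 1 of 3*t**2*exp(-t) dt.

6 - 15*exp(-1)

Integrate by parts twice (u = t^2, dv = 3*exp(-t) dt).
An antiderivative is F(t) = (-3*t**2 - 6*t - 6)*exp(-t).
Then F(1) - F(0) = (-15*exp(-1)) - (-6) = 6 - 15*exp(-1).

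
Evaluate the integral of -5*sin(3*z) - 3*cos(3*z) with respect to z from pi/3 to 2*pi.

10/3

An antiderivative is F(z) = -sin(3*z) + 5*cos(3*z)/3.
Then F(2*pi) - F(pi/3) = (5/3) - (-5/3) = 10/3.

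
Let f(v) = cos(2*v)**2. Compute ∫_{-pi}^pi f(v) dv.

Use the identity cos^2(2*v) = (1 + cos(4*v))/2.
An antiderivative is F(v) = v/2 + sin(4*v)/8.
Then F(pi) - F(-pi) = (pi/2) - (-pi/2) = pi.

pi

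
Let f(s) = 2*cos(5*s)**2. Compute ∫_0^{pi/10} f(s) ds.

pi/10

Use the identity cos^2(5*s) = (1 + cos(10*s))/2.
An antiderivative is F(s) = s + sin(10*s)/10.
Then F(pi/10) - F(0) = (pi/10) - (0) = pi/10.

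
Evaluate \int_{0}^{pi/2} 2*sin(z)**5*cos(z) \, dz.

Let u = sin(z), so du = cos(z) dz. When z = 0, u = 0; when z = pi/2, u = 1.
The integral becomes 2·∫ u**5 du from 0 to 1, with antiderivative u**6/3.
Back in z: F(z) = sin(z)**6/3.
Then F(pi/2) - F(0) = (1/3) - (0) = 1/3.

1/3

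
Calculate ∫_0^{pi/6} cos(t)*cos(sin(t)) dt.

sin(1/2)

Let u = sin(t), so du = cos(t) dt. When t = 0, u = 0; when t = pi/6, u = 1/2.
The integral becomes ∫ cos(u) du from 0 to 1/2, with antiderivative sin(u).
Back in t: F(t) = sin(sin(t)).
Then F(pi/6) - F(0) = (sin(1/2)) - (0) = sin(1/2).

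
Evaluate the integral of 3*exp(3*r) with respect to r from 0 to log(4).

63

Let u = exp(r), so du = exp(r) dr. When r = 0, u = 1; when r = log(4), u = 4.
The integral becomes 3·∫ u**2 du from 1 to 4, with antiderivative u**3.
Back in r: F(r) = exp(3*r).
Then F(log(4)) - F(0) = (64) - (1) = 63.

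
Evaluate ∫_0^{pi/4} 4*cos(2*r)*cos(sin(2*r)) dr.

2*sin(1)

Let u = sin(2*r), so du = 2*cos(2*r) dr. When r = 0, u = 0; when r = pi/4, u = 1.
The integral becomes 2·∫ cos(u) du from 0 to 1, with antiderivative 2*sin(u).
Back in r: F(r) = 2*sin(sin(2*r)).
Then F(pi/4) - F(0) = (2*sin(1)) - (0) = 2*sin(1).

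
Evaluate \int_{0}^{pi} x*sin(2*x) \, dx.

-pi/2

Integrate by parts once (u = x, dv = sin(2*x) dx).
An antiderivative is F(x) = -x*cos(2*x)/2 + sin(2*x)/4.
Then F(pi) - F(0) = (-pi/2) - (0) = -pi/2.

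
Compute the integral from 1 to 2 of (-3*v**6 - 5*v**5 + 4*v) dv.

By the power rule, an antiderivative is F(v) = -3*v**7/7 - 5*v**6/6 + 2*v**2.
Then F(2) - F(1) = (-2104/21) - (31/42) = -1413/14.

-1413/14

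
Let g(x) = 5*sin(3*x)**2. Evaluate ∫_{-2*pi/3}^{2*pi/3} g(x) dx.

Use the identity sin^2(3*x) = (1 - cos(6*x))/2.
An antiderivative is F(x) = 5*x/2 - 5*sin(6*x)/12.
Then F(2*pi/3) - F(-2*pi/3) = (5*pi/3) - (-5*pi/3) = 10*pi/3.

10*pi/3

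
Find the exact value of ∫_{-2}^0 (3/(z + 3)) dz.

log(27)

An antiderivative is F(z) = 3*log(z + 3).
Then F(0) - F(-2) = (log(27)) - (0) = log(27).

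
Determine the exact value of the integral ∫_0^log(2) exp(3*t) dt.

7/3

Let u = exp(t), so du = exp(t) dt. When t = 0, u = 1; when t = log(2), u = 2.
The integral becomes ∫ u**2 du from 1 to 2, with antiderivative u**3/3.
Back in t: F(t) = exp(3*t)/3.
Then F(log(2)) - F(0) = (8/3) - (1/3) = 7/3.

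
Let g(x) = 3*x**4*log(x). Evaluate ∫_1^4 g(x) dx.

-3069/25 + 6144*log(2)/5

Integrate by parts once (u = ln x, dv = 3*x**4 dx).
An antiderivative is F(x) = 3*x**5*(5*log(x) - 1)/25.
Then F(4) - F(1) = (-3072/25 + 6144*log(2)/5) - (-3/25) = -3069/25 + 6144*log(2)/5.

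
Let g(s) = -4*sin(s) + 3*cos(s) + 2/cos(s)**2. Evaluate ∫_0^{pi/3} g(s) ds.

An antiderivative is F(s) = 3*sin(s) + 4*cos(s) + 2*tan(s).
Then F(pi/3) - F(0) = (2 + 7*sqrt(3)/2) - (4) = -2 + 7*sqrt(3)/2.

-2 + 7*sqrt(3)/2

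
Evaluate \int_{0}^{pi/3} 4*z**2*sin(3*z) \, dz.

Integrate by parts twice (u = z^2, dv = 4*sin(3*z) dz).
An antiderivative is F(z) = -4*z**2*cos(3*z)/3 + 8*z*sin(3*z)/9 + 8*cos(3*z)/27.
Then F(pi/3) - F(0) = (-8/27 + 4*pi**2/27) - (8/27) = -16/27 + 4*pi**2/27.

-16/27 + 4*pi**2/27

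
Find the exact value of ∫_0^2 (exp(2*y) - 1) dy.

-5/2 + exp(4)/2

An antiderivative is F(y) = exp(2*y)/2 - y.
Then F(2) - F(0) = (-2 + exp(4)/2) - (1/2) = -5/2 + exp(4)/2.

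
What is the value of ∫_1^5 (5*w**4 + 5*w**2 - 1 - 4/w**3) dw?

249356/75

By the power rule, an antiderivative is F(w) = w**5 + 5*w**3/3 - w + 2/w**2.
Then F(5) - F(1) = (249631/75) - (11/3) = 249356/75.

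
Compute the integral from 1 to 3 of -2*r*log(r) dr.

Integrate by parts once (u = ln r, dv = -2*r dr).
An antiderivative is F(r) = -r**2*(2*log(r) - 1)/2.
Then F(3) - F(1) = (9/2 - 9*log(3)) - (1/2) = 4 - 9*log(3).

4 - 9*log(3)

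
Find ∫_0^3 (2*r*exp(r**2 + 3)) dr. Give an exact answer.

-exp(3) + exp(12)

Let u = r**2 + 3, so du = 2*r dr. When r = 0, u = 3; when r = 3, u = 12.
The integral becomes ∫ exp(u) du from 3 to 12, with antiderivative exp(u).
Back in r: F(r) = exp(r**2 + 3).
Then F(3) - F(0) = (exp(12)) - (exp(3)) = -exp(3) + exp(12).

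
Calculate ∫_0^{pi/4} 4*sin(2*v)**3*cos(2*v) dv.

Let u = sin(2*v), so du = 2*cos(2*v) dv. When v = 0, u = 0; when v = pi/4, u = 1.
The integral becomes 2·∫ u**3 du from 0 to 1, with antiderivative u**4/2.
Back in v: F(v) = sin(2*v)**4/2.
Then F(pi/4) - F(0) = (1/2) - (0) = 1/2.

1/2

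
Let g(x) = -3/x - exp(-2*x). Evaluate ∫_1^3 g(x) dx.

(-6*exp(6)*log(3) - exp(4) + 1)*exp(-6)/2

An antiderivative is F(x) = -3*log(x) + exp(-2*x)/2.
Then F(3) - F(1) = (-3*log(3) + exp(-6)/2) - (exp(-2)/2) = (-6*exp(6)*log(3) - exp(4) + 1)*exp(-6)/2.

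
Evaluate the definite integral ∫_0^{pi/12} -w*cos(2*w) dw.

-sqrt(3)/8 - pi/48 + 1/4

Integrate by parts once (u = w, dv = -cos(2*w) dw).
An antiderivative is F(w) = -w*sin(2*w)/2 - cos(2*w)/4.
Then F(pi/12) - F(0) = (-sqrt(3)/8 - pi/48) - (-1/4) = -sqrt(3)/8 - pi/48 + 1/4.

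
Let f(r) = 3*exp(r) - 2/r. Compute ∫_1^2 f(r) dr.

-3*exp(1) - log(4) + 3*exp(2)

An antiderivative is F(r) = 3*exp(r) - 2*log(r).
Then F(2) - F(1) = (-log(4) + 3*exp(2)) - (3*exp(1)) = -3*exp(1) - log(4) + 3*exp(2).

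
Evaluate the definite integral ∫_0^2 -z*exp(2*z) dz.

Integrate by parts once (u = z, dv = -exp(2*z) dz).
An antiderivative is F(z) = (-2*z + 1)*exp(2*z)/4.
Then F(2) - F(0) = (-3*exp(4)/4) - (1/4) = -3*exp(4)/4 - 1/4.

-3*exp(4)/4 - 1/4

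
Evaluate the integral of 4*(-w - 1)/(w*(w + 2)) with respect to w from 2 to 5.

Factor the denominator: w**2 + 2*w = (w + 2)w.
Partial fractions: 4*(-w - 1)/(w*(w + 2)) = -2/(w + 2) - 2/w.
An antiderivative is F(w) = -2*log(w) - 2*log(w + 2).
Then F(5) - F(2) = (-2*log(7) - 2*log(5)) - (-log(64)) = -2*log(7) - 2*log(5) + 6*log(2).

-2*log(7) - 2*log(5) + 6*log(2)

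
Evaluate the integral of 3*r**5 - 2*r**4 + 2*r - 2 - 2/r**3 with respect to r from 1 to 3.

By the power rule, an antiderivative is F(r) = r**6/2 - 2*r**5/5 + r**2 - 2*r + r**(-2).
Then F(3) - F(1) = (24337/90) - (1/10) = 12164/45.

12164/45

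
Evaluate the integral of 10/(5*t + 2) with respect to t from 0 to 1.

Let u = 5*t + 2, so du = 5 dt. When t = 0, u = 2; when t = 1, u = 7.
The integral becomes 2·∫ 1/u du from 2 to 7, with antiderivative 2*log(u).
Back in t: F(t) = 2*log(5*t + 2).
Then F(1) - F(0) = (log(49)) - (log(4)) = log(49/4).

log(49/4)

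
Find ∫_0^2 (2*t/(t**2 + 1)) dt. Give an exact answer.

Let u = t**2 + 1, so du = 2*t dt. When t = 0, u = 1; when t = 2, u = 5.
The integral becomes ∫ 1/u du from 1 to 5, with antiderivative log(u).
Back in t: F(t) = log(t**2 + 1).
Then F(2) - F(0) = (log(5)) - (0) = log(5).

log(5)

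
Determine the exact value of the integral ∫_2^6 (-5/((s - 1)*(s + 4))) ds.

-log(3)

Factor the denominator: s**2 + 3*s - 4 = (s + 4)(s - 1).
Partial fractions: -5/((s - 1)*(s + 4)) = 1/(s + 4) - 1/(s - 1).
An antiderivative is F(s) = -log(s - 1) + log(s + 4).
Then F(6) - F(2) = (log(2)) - (log(6)) = -log(3).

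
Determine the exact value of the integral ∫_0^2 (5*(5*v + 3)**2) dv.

2170/3

Let u = 5*v + 3, so du = 5 dv. When v = 0, u = 3; when v = 2, u = 13.
The integral becomes ∫ u**2 du from 3 to 13, with antiderivative u**3/3.
Back in v: F(v) = (5*v + 3)**3/3.
Then F(2) - F(0) = (2197/3) - (9) = 2170/3.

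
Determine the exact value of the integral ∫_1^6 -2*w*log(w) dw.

-36*log(3) - 36*log(2) + 35/2

Integrate by parts once (u = ln w, dv = -2*w dw).
An antiderivative is F(w) = -w**2*(2*log(w) - 1)/2.
Then F(6) - F(1) = (-36*log(3) - 36*log(2) + 18) - (1/2) = -36*log(3) - 36*log(2) + 35/2.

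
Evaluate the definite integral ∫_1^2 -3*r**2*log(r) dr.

Integrate by parts once (u = ln r, dv = -3*r**2 dr).
An antiderivative is F(r) = -r**3*(3*log(r) - 1)/3.
Then F(2) - F(1) = (8/3 - 8*log(2)) - (1/3) = 7/3 - 8*log(2).

7/3 - 8*log(2)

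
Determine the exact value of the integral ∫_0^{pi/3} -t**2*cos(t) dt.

-pi/3 - sqrt(3)*pi**2/18 + sqrt(3)

Integrate by parts twice (u = t^2, dv = -cos(t) dt).
An antiderivative is F(t) = -t**2*sin(t) - 2*t*cos(t) + 2*sin(t).
Then F(pi/3) - F(0) = (-pi/3 - sqrt(3)*pi**2/18 + sqrt(3)) - (0) = -pi/3 - sqrt(3)*pi**2/18 + sqrt(3).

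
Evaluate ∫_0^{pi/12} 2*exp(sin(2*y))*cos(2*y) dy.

-1 + exp(1/2)

Let u = sin(2*y), so du = 2*cos(2*y) dy. When y = 0, u = 0; when y = pi/12, u = 1/2.
The integral becomes ∫ exp(u) du from 0 to 1/2, with antiderivative exp(u).
Back in y: F(y) = exp(sin(2*y)).
Then F(pi/12) - F(0) = (exp(1/2)) - (1) = -1 + exp(1/2).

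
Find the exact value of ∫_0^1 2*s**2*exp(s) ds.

Integrate by parts twice (u = s^2, dv = 2*exp(s) ds).
An antiderivative is F(s) = (2*s**2 - 4*s + 4)*exp(s).
Then F(1) - F(0) = (2*E) - (4) = -4 + 2*E.

-4 + 2*E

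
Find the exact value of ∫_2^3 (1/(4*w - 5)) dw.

-log(3)/4 + log(7)/4

An antiderivative is F(w) = log(4*w - 5)/4.
Then F(3) - F(2) = (log(7)/4) - (log(3)/4) = -log(3)/4 + log(7)/4.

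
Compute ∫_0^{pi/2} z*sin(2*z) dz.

pi/4

Integrate by parts once (u = z, dv = sin(2*z) dz).
An antiderivative is F(z) = -z*cos(2*z)/2 + sin(2*z)/4.
Then F(pi/2) - F(0) = (pi/4) - (0) = pi/4.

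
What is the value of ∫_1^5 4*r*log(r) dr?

Integrate by parts once (u = ln r, dv = 4*r dr).
An antiderivative is F(r) = r**2*(2*log(r) - 1).
Then F(5) - F(1) = (-25 + 50*log(5)) - (-1) = -24 + 50*log(5).

-24 + 50*log(5)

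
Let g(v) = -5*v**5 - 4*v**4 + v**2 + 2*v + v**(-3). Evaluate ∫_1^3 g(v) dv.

-35242/45

By the power rule, an antiderivative is F(v) = -5*v**6/6 - 4*v**5/5 + v**3/3 + v**2 - 1/(2*v**2).
Then F(3) - F(1) = (-35278/45) - (-4/5) = -35242/45.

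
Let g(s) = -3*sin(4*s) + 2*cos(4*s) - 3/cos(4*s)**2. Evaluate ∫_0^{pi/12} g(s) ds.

An antiderivative is F(s) = sin(4*s)/2 + 3*cos(4*s)/4 - 3*tan(4*s)/4.
Then F(pi/12) - F(0) = (3/8 - sqrt(3)/2) - (3/4) = -sqrt(3)/2 - 3/8.

-sqrt(3)/2 - 3/8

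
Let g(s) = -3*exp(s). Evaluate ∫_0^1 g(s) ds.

An antiderivative is F(s) = -3*exp(s).
Then F(1) - F(0) = (-3*E) - (-3) = 3 - 3*E.

3 - 3*E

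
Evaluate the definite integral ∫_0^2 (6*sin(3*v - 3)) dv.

Let u = 3*v - 3, so du = 3 dv. When v = 0, u = -3; when v = 2, u = 3.
The integral becomes 2·∫ sin(u) du from -3 to 3, with antiderivative -2*cos(u).
Back in v: F(v) = -2*cos(3*v - 3).
Then F(2) - F(0) = (-2*cos(3)) - (-2*cos(3)) = 0.

0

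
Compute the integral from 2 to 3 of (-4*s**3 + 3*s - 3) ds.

-121/2

By the power rule, an antiderivative is F(s) = -s**4 + 3*s**2/2 - 3*s.
Then F(3) - F(2) = (-153/2) - (-16) = -121/2.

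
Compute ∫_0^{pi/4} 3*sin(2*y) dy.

An antiderivative is F(y) = -3*cos(2*y)/2.
Then F(pi/4) - F(0) = (0) - (-3/2) = 3/2.

3/2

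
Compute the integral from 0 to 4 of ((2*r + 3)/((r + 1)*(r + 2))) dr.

Factor the denominator: r**2 + 3*r + 2 = (r + 2)(r + 1).
Partial fractions: (2*r + 3)/((r + 1)*(r + 2)) = 1/(r + 2) + 1/(r + 1).
An antiderivative is F(r) = log(r + 1) + log(r + 2).
Then F(4) - F(0) = (log(30)) - (log(2)) = log(15).

log(15)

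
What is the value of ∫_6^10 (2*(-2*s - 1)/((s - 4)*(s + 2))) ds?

Factor the denominator: s**2 - 2*s - 8 = (s + 2)(s - 4).
Partial fractions: 2*(-2*s - 1)/((s - 4)*(s + 2)) = -1/(s + 2) - 3/(s - 4).
An antiderivative is F(s) = -3*log(s - 4) - log(s + 2).
Then F(10) - F(6) = (-4*log(3) - 5*log(2)) - (-log(64)) = log(2/81).

log(2/81)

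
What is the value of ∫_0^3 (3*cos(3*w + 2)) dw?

sin(11) - sin(2)

Let u = 3*w + 2, so du = 3 dw. When w = 0, u = 2; when w = 3, u = 11.
The integral becomes ∫ cos(u) du from 2 to 11, with antiderivative sin(u).
Back in w: F(w) = sin(3*w + 2).
Then F(3) - F(0) = (sin(11)) - (sin(2)) = sin(11) - sin(2).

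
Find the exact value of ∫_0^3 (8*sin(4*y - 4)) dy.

Let u = 4*y - 4, so du = 4 dy. When y = 0, u = -4; when y = 3, u = 8.
The integral becomes 2·∫ sin(u) du from -4 to 8, with antiderivative -2*cos(u).
Back in y: F(y) = -2*cos(4*y - 4).
Then F(3) - F(0) = (-2*cos(8)) - (-2*cos(4)) = 2*cos(4) - 2*cos(8).

2*cos(4) - 2*cos(8)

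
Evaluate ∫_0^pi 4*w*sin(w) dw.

Integrate by parts once (u = w, dv = 4*sin(w) dw).
An antiderivative is F(w) = -4*w*cos(w) + 4*sin(w).
Then F(pi) - F(0) = (4*pi) - (0) = 4*pi.

4*pi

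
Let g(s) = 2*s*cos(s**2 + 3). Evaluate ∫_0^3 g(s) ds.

sin(12) - sin(3)

Let u = s**2 + 3, so du = 2*s ds. When s = 0, u = 3; when s = 3, u = 12.
The integral becomes ∫ cos(u) du from 3 to 12, with antiderivative sin(u).
Back in s: F(s) = sin(s**2 + 3).
Then F(3) - F(0) = (sin(12)) - (sin(3)) = sin(12) - sin(3).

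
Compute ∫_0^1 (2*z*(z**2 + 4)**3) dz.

369/4

Let u = z**2 + 4, so du = 2*z dz. When z = 0, u = 4; when z = 1, u = 5.
The integral becomes ∫ u**3 du from 4 to 5, with antiderivative u**4/4.
Back in z: F(z) = (z**2 + 4)**4/4.
Then F(1) - F(0) = (625/4) - (64) = 369/4.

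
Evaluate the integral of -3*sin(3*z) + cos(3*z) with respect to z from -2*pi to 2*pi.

An antiderivative is F(z) = sin(3*z)/3 + cos(3*z).
Then F(2*pi) - F(-2*pi) = (1) - (1) = 0.

0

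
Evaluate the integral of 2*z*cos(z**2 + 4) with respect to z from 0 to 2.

Let u = z**2 + 4, so du = 2*z dz. When z = 0, u = 4; when z = 2, u = 8.
The integral becomes ∫ cos(u) du from 4 to 8, with antiderivative sin(u).
Back in z: F(z) = sin(z**2 + 4).
Then F(2) - F(0) = (sin(8)) - (sin(4)) = -sin(4) + sin(8).

-sin(4) + sin(8)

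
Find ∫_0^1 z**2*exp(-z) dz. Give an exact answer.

Integrate by parts twice (u = z^2, dv = exp(-z) dz).
An antiderivative is F(z) = (-z**2 - 2*z - 2)*exp(-z).
Then F(1) - F(0) = (-5*exp(-1)) - (-2) = 2 - 5*exp(-1).

2 - 5*exp(-1)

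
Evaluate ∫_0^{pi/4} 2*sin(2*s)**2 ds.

Use the identity sin^2(2*s) = (1 - cos(4*s))/2.
An antiderivative is F(s) = s - sin(4*s)/4.
Then F(pi/4) - F(0) = (pi/4) - (0) = pi/4.

pi/4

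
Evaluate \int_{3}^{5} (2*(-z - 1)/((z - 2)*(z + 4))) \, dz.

Factor the denominator: z**2 + 2*z - 8 = (z + 4)(z - 2).
Partial fractions: 2*(-z - 1)/((z - 2)*(z + 4)) = -1/(z + 4) - 1/(z - 2).
An antiderivative is F(z) = -log(z - 2) - log(z + 4).
Then F(5) - F(3) = (-log(27)) - (-log(7)) = log(7/27).

log(7/27)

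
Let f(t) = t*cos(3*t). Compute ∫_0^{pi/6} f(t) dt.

Integrate by parts once (u = t, dv = cos(3*t) dt).
An antiderivative is F(t) = t*sin(3*t)/3 + cos(3*t)/9.
Then F(pi/6) - F(0) = (pi/18) - (1/9) = -1/9 + pi/18.

-1/9 + pi/18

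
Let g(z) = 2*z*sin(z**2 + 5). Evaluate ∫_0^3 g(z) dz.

-cos(14) + cos(5)

Let u = z**2 + 5, so du = 2*z dz. When z = 0, u = 5; when z = 3, u = 14.
The integral becomes ∫ sin(u) du from 5 to 14, with antiderivative -cos(u).
Back in z: F(z) = -cos(z**2 + 5).
Then F(3) - F(0) = (-cos(14)) - (-cos(5)) = -cos(14) + cos(5).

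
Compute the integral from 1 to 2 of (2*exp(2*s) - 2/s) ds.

-exp(2) - log(4) + exp(4)

An antiderivative is F(s) = exp(2*s) - 2*log(s).
Then F(2) - F(1) = (-log(4) + exp(4)) - (exp(2)) = -exp(2) - log(4) + exp(4).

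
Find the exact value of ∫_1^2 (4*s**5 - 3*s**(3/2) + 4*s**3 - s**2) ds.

838/15 - 24*sqrt(2)/5

By the power rule, an antiderivative is F(s) = 2*s**6/3 - 6*s**(5/2)/5 + s**4 - s**3/3.
Then F(2) - F(1) = (56 - 24*sqrt(2)/5) - (2/15) = 838/15 - 24*sqrt(2)/5.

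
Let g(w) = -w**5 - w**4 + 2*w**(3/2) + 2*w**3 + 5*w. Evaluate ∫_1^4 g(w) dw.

-6973/10

By the power rule, an antiderivative is F(w) = -w**6/6 + 4*w**(5/2)/5 - w**5/5 + w**4/2 + 5*w**2/2.
Then F(4) - F(1) = (-10408/15) - (103/30) = -6973/10.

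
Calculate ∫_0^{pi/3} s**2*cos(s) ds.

-sqrt(3) + sqrt(3)*pi**2/18 + pi/3

Integrate by parts twice (u = s^2, dv = cos(s) ds).
An antiderivative is F(s) = s**2*sin(s) + 2*s*cos(s) - 2*sin(s).
Then F(pi/3) - F(0) = (-sqrt(3) + sqrt(3)*pi**2/18 + pi/3) - (0) = -sqrt(3) + sqrt(3)*pi**2/18 + pi/3.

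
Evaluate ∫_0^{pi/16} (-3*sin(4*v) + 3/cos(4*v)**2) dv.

An antiderivative is F(v) = 3*cos(4*v)/4 + 3*tan(4*v)/4.
Then F(pi/16) - F(0) = (3*sqrt(2)/8 + 3/4) - (3/4) = 3*sqrt(2)/8.

3*sqrt(2)/8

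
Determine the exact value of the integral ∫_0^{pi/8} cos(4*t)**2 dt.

pi/16

Use the identity cos^2(4*t) = (1 + cos(8*t))/2.
An antiderivative is F(t) = t/2 + sin(8*t)/16.
Then F(pi/8) - F(0) = (pi/16) - (0) = pi/16.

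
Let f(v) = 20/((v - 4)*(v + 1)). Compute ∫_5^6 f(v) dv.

-4*log(7) + 4*log(3) + 8*log(2)

Factor the denominator: v**2 - 3*v - 4 = (v + 1)(v - 4).
Partial fractions: 20/((v - 4)*(v + 1)) = -4/(v + 1) + 4/(v - 4).
An antiderivative is F(v) = 4*log(v - 4) - 4*log(v + 1).
Then F(6) - F(5) = (-4*log(7) + 4*log(2)) - (-4*log(3) - 4*log(2)) = -4*log(7) + 4*log(3) + 8*log(2).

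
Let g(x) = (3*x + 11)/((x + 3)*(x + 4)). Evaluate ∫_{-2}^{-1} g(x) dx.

Factor the denominator: x**2 + 7*x + 12 = (x + 4)(x + 3).
Partial fractions: (3*x + 11)/((x + 3)*(x + 4)) = 1/(x + 4) + 2/(x + 3).
An antiderivative is F(x) = 2*log(x + 3) + log(x + 4).
Then F(-1) - F(-2) = (log(12)) - (log(2)) = log(6).

log(6)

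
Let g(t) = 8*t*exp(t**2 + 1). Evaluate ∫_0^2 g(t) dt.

-4*exp(1)*(1 - exp(4))

Let u = t**2 + 1, so du = 2*t dt. When t = 0, u = 1; when t = 2, u = 5.
The integral becomes 4·∫ exp(u) du from 1 to 5, with antiderivative 4*exp(u).
Back in t: F(t) = 4*exp(t**2 + 1).
Then F(2) - F(0) = (4*exp(5)) - (4*exp(1)) = -4*exp(1)*(1 - exp(4)).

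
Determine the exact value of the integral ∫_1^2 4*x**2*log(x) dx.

-28/9 + 32*log(2)/3

Integrate by parts once (u = ln x, dv = 4*x**2 dx).
An antiderivative is F(x) = 4*x**3*(3*log(x) - 1)/9.
Then F(2) - F(1) = (-32/9 + 32*log(2)/3) - (-4/9) = -28/9 + 32*log(2)/3.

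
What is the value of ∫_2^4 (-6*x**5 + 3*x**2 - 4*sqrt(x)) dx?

-11992/3 + 16*sqrt(2)/3

By the power rule, an antiderivative is F(x) = -x**6 - 8*x**(3/2)/3 + x**3.
Then F(4) - F(2) = (-12160/3) - (-56 - 16*sqrt(2)/3) = -11992/3 + 16*sqrt(2)/3.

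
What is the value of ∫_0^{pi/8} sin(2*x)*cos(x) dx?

-sqrt(sqrt(2) + 2)/4 - sqrt(2 - sqrt(2))/12 + 2/3

Use the identity sin(2*x)cos(x) = [sin(3*x) + sin(x)]/2.
An antiderivative is F(x) = -cos(x)/2 - cos(3*x)/6.
Then F(pi/8) - F(0) = (-sqrt(sqrt(2) + 2)/4 - sqrt(2 - sqrt(2))/12) - (-2/3) = -sqrt(sqrt(2) + 2)/4 - sqrt(2 - sqrt(2))/12 + 2/3.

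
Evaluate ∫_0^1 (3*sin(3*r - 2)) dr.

Let u = 3*r - 2, so du = 3 dr. When r = 0, u = -2; when r = 1, u = 1.
The integral becomes ∫ sin(u) du from -2 to 1, with antiderivative -cos(u).
Back in r: F(r) = -cos(3*r - 2).
Then F(1) - F(0) = (-cos(1)) - (-cos(2)) = -cos(1) + cos(2).

-cos(1) + cos(2)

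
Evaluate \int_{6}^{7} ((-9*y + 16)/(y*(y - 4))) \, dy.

-4*log(7) - log(3) + 9*log(2)

Factor the denominator: y**2 - 4*y = y(y - 4).
Partial fractions: (-9*y + 16)/(y*(y - 4)) = -4/y - 5/(y - 4).
An antiderivative is F(y) = -4*log(y) - 5*log(y - 4).
Then F(7) - F(6) = (-4*log(7) - 5*log(3)) - (-9*log(2) - 4*log(3)) = -4*log(7) - log(3) + 9*log(2).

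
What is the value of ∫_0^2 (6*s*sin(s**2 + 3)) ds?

3*cos(3) - 3*cos(7)

Let u = s**2 + 3, so du = 2*s ds. When s = 0, u = 3; when s = 2, u = 7.
The integral becomes 3·∫ sin(u) du from 3 to 7, with antiderivative -3*cos(u).
Back in s: F(s) = -3*cos(s**2 + 3).
Then F(2) - F(0) = (-3*cos(7)) - (-3*cos(3)) = 3*cos(3) - 3*cos(7).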